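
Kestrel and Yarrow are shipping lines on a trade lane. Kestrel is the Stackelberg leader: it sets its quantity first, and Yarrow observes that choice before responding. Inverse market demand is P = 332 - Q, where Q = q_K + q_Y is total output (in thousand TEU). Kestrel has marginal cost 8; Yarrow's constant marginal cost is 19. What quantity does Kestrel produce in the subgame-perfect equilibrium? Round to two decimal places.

167.50

The follower Yarrow best-responds to any q_K: π_Y = (332 - Q)q_Y - 19q_Y.
Follower FOC: 313 - q_K - 2q_Y = 0, so q_Y(q_K) = (313 - q_K)/2.
The leader anticipates this reaction. Substituting into P = 332 - Q gives P = 351/2 - (1/2)q_K, so π_K = (351/2 - (1/2)q_K)q_K - 8q_K.
Maximising: ∂π_K/∂q_K = 335/2 - q_K = 0, giving q_K = 335/2.
Then q_Y = (313 - 335/2)/2 = 291/4.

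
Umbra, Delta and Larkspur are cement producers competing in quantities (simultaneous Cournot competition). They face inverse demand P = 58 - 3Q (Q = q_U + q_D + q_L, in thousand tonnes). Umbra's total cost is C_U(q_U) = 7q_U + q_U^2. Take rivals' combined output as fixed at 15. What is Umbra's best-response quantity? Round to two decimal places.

0.75

With rivals' combined output fixed at 15, Umbra's profit is π_U = (58 - 3·15 - 3q_U)q_U - (7q_U + q_U²) = (13 - 3q_U)q_U - (7q_U + q_U²).
∂π_U/∂q_U = 6 - 8q_U = 0, so q_U = 3/4.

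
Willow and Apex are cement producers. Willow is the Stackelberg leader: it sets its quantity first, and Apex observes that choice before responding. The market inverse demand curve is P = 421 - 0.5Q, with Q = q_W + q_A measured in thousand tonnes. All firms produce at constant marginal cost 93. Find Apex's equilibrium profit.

13448

The follower Apex best-responds to any q_W: π_A = (421 - 0.5Q)q_A - 93q_A.
Follower FOC: 328 - (1/2)q_W - q_A = 0, so q_A(q_W) = (328 - (1/2)q_W).
Willow substitutes q_A(q_W) into its own profit: π_W = q_W(421 - (1/2)q_W - (328 - (1/2)q_W)/2) - 93q_W = (257 - (1/4)q_W)q_W - 93q_W.
Maximising: ∂π_W/∂q_W = 164 - (1/2)q_W = 0, giving q_W = 328.
Then q_A = (328 - (1/2)·328) = 164.
Price P = 421 - (1/2)·492 = 175.
Apex's profit: (175 - 93)·164 = 13448.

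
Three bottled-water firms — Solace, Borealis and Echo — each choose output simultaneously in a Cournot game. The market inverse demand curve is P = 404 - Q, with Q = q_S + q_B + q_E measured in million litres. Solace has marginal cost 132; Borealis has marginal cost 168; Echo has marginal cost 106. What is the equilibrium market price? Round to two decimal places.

202.50

Solace's profit: π_S = (404 - Q)q_S - (132q_S). Setting ∂π_S/∂q_S = 0: 272 - 2q_S - (q_B + q_E) = 0.
Borealis's profit: π_B = (404 - Q)q_B - (168q_B). Setting ∂π_B/∂q_B = 0: 236 - 2q_B - (q_S + q_E) = 0.
Echo's profit: π_E = (404 - Q)q_E - (106q_E). Setting ∂π_E/∂q_E = 0: 298 - 2q_E - (q_S + q_B) = 0.
Adding the 3 first-order conditions: 806 − 4Q = 0, so Q = 403/2.
Back-substituting: q_S = (272 − 403/2) = 141/2, q_B = (236 − 403/2) = 69/2, q_E = (298 − 403/2) = 193/2.
Total output Q = 403/2, so price P = 404 - 403/2 = 405/2.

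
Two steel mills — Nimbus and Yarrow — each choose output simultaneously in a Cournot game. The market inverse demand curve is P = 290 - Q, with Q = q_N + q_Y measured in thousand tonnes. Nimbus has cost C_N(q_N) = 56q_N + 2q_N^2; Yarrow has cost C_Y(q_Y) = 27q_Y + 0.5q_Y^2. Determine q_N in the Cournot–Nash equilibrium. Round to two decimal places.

25.82

Nimbus's profit: π_N = (290 - Q)q_N - (56q_N + 2q_N²). Setting ∂π_N/∂q_N = 0: 234 - 6q_N - (q_Y) = 0.
Yarrow's first-order condition: 263 - 3q_Y - (q_N) = 0.
So q_N = (234 - q_Y)/6 and q_Y = (263 - q_N)/3.
Substituting one into the other gives q_N = 439/17 and q_Y = 1344/17.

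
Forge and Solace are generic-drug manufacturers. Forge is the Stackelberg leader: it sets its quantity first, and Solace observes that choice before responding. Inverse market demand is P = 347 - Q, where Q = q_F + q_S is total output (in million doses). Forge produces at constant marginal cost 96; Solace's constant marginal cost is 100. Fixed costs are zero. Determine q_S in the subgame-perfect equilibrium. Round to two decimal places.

59.75

Solve by backward induction. Given q_F, the follower Solace maximises π_S = (347 - q_F - q_S)q_S - 100q_S.
Setting the follower's marginal profit to zero, 247 - q_F - 2q_S = 0, i.e. q_S = (247 - q_F)/2.
The leader anticipates this reaction. Substituting into P = 347 - Q gives P = 447/2 - (1/2)q_F, so π_F = (447/2 - (1/2)q_F)q_F - 96q_F.
Leader FOC: 255/2 - q_F = 0, so q_F = 255/2.
Then q_S = (247 - 255/2)/2 = 239/4.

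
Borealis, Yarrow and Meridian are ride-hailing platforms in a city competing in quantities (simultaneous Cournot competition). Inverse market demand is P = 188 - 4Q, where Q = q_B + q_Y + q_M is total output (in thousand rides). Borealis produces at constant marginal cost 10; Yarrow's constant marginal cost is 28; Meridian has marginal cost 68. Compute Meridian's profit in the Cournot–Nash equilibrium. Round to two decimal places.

Borealis's profit: π_B = (188 - 4Q)q_B - (10q_B). Setting ∂π_B/∂q_B = 0: 178 - 8q_B - 4(q_Y + q_M) = 0.
Yarrow's profit: π_Y = (188 - 4Q)q_Y - (28q_Y). Setting ∂π_Y/∂q_Y = 0: 160 - 8q_Y - 4(q_B + q_M) = 0.
Meridian's profit: π_M = (188 - 4Q)q_M - (68q_M). Setting ∂π_M/∂q_M = 0: 120 - 8q_M - 4(q_B + q_Y) = 0.
Adding the 3 conditions: 458 − 8Q − 8Q = 0, i.e. Q = 229/8.
Back-substituting: q_B = (178 − 229/2)/4 = 127/8, q_Y = (160 − 229/2)/4 = 91/8, q_M = (120 − 229/2)/4 = 11/8.
Price P = 188 - 4·(229/8) = 147/2.
Meridian's profit: (147/2 - 68)·(11/8) = 121/16.

7.56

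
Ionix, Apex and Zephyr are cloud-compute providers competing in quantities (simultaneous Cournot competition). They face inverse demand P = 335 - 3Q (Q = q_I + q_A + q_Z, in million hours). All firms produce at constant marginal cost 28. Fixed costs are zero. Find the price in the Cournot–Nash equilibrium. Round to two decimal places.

A representative firm's profit is π_i = q_i(335 - 3Q) - 28q_i.
Setting ∂π_i/∂q_i = 0 with rivals' quantities fixed: 307 - 6q_i - 3·Σ_{j≠i} q_j = 0.
By symmetry each firm produces the same amount; substituting Σ_{j≠i} q_j = 2q_i yields q_i = 307/12.
Total output Q = 307/4, so price P = 335 - 3·(307/4) = 419/4.

104.75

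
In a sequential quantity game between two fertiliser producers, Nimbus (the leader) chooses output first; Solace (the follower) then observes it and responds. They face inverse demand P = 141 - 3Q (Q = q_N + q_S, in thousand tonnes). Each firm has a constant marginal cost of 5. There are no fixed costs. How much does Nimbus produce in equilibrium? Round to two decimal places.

The follower Solace best-responds to any q_N: π_S = (141 - 3Q)q_S - 5q_S.
∂π_S/∂q_S = 136 - 3q_N - 6q_S = 0 gives the reaction function q_S = (136 - 3q_N)/6.
Nimbus substitutes q_S(q_N) into its own profit: π_N = q_N(141 - 3q_N - (136 - 3q_N)/2) - 5q_N = (73 - (3/2)q_N)q_N - 5q_N.
Maximising: ∂π_N/∂q_N = 68 - 3q_N = 0, giving q_N = 68/3.
Then q_S = (136 - 3·(68/3))/6 = 34/3.

22.67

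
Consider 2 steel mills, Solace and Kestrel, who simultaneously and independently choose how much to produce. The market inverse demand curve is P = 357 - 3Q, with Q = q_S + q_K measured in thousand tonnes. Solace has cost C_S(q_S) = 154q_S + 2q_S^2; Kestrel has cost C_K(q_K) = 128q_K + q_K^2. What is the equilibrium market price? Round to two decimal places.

246.38

Solace's profit: π_S = (357 - 3Q)q_S - (154q_S + 2q_S²). Setting ∂π_S/∂q_S = 0: 203 - 10q_S - 3(q_K) = 0.
Kestrel's first-order condition: 229 - 8q_K - 3(q_S) = 0.
Rearranging gives the reaction functions q_S = (203 - 3q_K)/10 and q_K = (229 - 3q_S)/8.
Substituting one into the other gives q_S = 937/71 and q_K = 1681/71.
Total output Q = 36.8732, so price P = 357 - 3·36.8732 = 246.3803.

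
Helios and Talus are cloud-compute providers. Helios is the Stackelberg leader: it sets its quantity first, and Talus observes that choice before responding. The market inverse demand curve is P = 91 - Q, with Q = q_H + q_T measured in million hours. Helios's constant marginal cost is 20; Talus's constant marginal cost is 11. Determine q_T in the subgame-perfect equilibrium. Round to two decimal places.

24.50

Solve by backward induction. Given q_H, the follower Talus maximises π_T = (91 - q_H - q_T)q_T - 11q_T.
∂π_T/∂q_T = 80 - q_H - 2q_T = 0 gives the reaction function q_T = (80 - q_H)/2.
Helios substitutes q_T(q_H) into its own profit: π_H = q_H(91 - q_H - (80 - q_H)/2) - 20q_H = (51 - (1/2)q_H)q_H - 20q_H.
Maximising: ∂π_H/∂q_H = 31 - q_H = 0, giving q_H = 31.
Then q_T = (80 - 31)/2 = 49/2.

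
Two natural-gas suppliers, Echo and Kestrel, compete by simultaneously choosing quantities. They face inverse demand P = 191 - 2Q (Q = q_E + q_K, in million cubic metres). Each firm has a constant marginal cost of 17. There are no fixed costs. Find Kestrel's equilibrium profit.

1682

A representative firm's profit is π_i = q_i(191 - 2Q) - 17q_i.
First-order condition (treating rivals' output as given): 174 - 4q_i - 2q_j = 0.
By symmetry each firm produces the same amount; substituting q_j = q_i yields q_i = 174/6 = 29.
Price P = 191 - 2·58 = 75.
Kestrel's profit: (75 - 17)·29 = 1682.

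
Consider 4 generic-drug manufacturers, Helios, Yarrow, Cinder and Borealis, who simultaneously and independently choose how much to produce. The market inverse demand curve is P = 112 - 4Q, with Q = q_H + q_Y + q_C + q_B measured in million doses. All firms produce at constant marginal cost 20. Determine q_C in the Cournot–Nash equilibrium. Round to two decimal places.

Each firm earns π_i = (112 - 4Q)q_i - 20q_i.
First-order condition (treating rivals' output as given): 92 - 8q_i - 4·Σ_{j≠i} q_j = 0.
With identical firms every q_j equals q_i, so Σ_{j≠i} q_j = 3q_i and 92 = 20q_i, giving q_i = 23/5.

4.60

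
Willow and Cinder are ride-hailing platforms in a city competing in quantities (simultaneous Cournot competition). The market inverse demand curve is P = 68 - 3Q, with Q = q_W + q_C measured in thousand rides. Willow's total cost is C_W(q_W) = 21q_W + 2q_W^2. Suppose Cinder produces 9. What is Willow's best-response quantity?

2

With the rival's output fixed at 9, Willow's profit is π_W = (68 - 3·9 - 3q_W)q_W - (21q_W + 2q_W²) = (41 - 3q_W)q_W - (21q_W + 2q_W²).
∂π_W/∂q_W = 20 - 10q_W = 0, so q_W = 2.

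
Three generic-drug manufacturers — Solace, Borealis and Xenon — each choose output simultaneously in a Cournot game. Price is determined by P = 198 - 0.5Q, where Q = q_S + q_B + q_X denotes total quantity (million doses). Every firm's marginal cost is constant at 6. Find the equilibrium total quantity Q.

A representative firm's profit is π_i = q_i(198 - 0.5Q) - 6q_i.
First-order condition (treating rivals' output as given): 192 - q_i - (1/2)·Σ_{j≠i} q_j = 0.
By symmetry each firm produces the same amount; substituting Σ_{j≠i} q_j = 2q_i yields q_i = 192/2 = 96.
Total output Q = 96 + 96 + 96 = 288.

288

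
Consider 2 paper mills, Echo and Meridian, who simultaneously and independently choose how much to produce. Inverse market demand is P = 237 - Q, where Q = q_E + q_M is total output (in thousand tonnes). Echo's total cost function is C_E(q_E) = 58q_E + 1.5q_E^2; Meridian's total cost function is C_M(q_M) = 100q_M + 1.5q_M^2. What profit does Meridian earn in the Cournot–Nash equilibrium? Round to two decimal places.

Echo's profit: π_E = (237 - Q)q_E - (58q_E + (3/2)q_E²). Setting ∂π_E/∂q_E = 0: 179 - 5q_E - (q_M) = 0.
Meridian's profit: π_M = (237 - Q)q_M - (100q_M + (3/2)q_M²). Setting ∂π_M/∂q_M = 0: 137 - 5q_M - (q_E) = 0.
Best responses: q_E = (179 - q_M)/5, q_M = (137 - q_E)/5.
Solving the pair: q_E = 379/12, q_M = 253/12.
Price P = 237 - 158/3 = 553/3.
Meridian's profit: (553/3)·(253/12) - 100·(253/12) - (3/2)(253/12)² = 1111.2674.

1111.27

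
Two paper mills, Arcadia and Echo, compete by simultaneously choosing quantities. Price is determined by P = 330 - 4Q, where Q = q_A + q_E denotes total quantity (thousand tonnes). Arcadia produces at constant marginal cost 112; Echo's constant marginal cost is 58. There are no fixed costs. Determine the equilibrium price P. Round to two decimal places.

Arcadia's profit: π_A = (330 - 4Q)q_A - (112q_A). Setting ∂π_A/∂q_A = 0: 218 - 8q_A - 4(q_E) = 0.
Echo's first-order condition: 272 - 8q_E - 4(q_A) = 0.
Best responses: q_A = (218 - 4q_E)/8, q_E = (272 - 4q_A)/8.
Substituting one into the other gives q_A = 41/3 and q_E = 163/6.
Total output Q = 245/6, so price P = 330 - 4·(245/6) = 500/3.

166.67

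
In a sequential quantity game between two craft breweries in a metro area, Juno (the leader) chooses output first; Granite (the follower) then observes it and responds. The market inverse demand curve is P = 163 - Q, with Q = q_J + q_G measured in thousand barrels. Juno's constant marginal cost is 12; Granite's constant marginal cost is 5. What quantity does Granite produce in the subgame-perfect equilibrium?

43

Solve by backward induction. Given q_J, the follower Granite maximises π_G = (163 - q_J - q_G)q_G - 5q_G.
Setting the follower's marginal profit to zero, 158 - q_J - 2q_G = 0, i.e. q_G = (158 - q_J)/2.
Juno substitutes q_G(q_J) into its own profit: π_J = q_J(163 - q_J - (158 - q_J)/2) - 12q_J = (84 - (1/2)q_J)q_J - 12q_J.
Maximising: ∂π_J/∂q_J = 72 - q_J = 0, giving q_J = 72.
Then q_G = (158 - 72)/2 = 43.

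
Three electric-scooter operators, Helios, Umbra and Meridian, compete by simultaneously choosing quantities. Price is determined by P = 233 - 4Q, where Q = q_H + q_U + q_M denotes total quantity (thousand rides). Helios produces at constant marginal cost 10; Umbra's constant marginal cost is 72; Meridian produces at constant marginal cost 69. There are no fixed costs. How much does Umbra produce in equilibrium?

Helios's profit: π_H = (233 - 4Q)q_H - (10q_H). Setting ∂π_H/∂q_H = 0: 223 - 8q_H - 4(q_U + q_M) = 0.
Umbra's first-order condition: 161 - 8q_U - 4(q_H + q_M) = 0.
Meridian's profit: π_M = (233 - 4Q)q_M - (69q_M). Setting ∂π_M/∂q_M = 0: 164 - 8q_M - 4(q_H + q_U) = 0.
Adding the 3 first-order conditions: 548 − 16Q = 0, so Q = 137/4.
Back-substituting: q_H = (223 − 137)/4 = 43/2, q_U = (161 − 137)/4 = 6, q_M = (164 − 137)/4 = 27/4.

6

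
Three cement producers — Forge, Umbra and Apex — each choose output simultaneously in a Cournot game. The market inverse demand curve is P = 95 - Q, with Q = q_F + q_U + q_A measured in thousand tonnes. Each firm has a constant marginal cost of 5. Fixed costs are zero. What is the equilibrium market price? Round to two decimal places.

27.50

Each firm earns π_i = (95 - Q)q_i - 5q_i.
First-order condition (treating rivals' output as given): 90 - 2q_i - Σ_{j≠i} q_j = 0.
With identical firms every q_j equals q_i, so Σ_{j≠i} q_j = 2q_i and 90 = 4q_i, giving q_i = 45/2.
Total output Q = 135/2, so price P = 95 - 135/2 = 55/2.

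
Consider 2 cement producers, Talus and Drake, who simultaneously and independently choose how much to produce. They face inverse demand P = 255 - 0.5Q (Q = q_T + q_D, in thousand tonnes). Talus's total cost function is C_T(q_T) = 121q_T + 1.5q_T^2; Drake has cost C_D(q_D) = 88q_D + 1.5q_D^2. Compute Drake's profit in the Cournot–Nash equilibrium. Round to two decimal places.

2912.18

Talus's profit: π_T = (255 - 0.5Q)q_T - (121q_T + (3/2)q_T²). Setting ∂π_T/∂q_T = 0: 134 - 4q_T - (1/2)(q_D) = 0.
Drake's profit: π_D = (255 - 0.5Q)q_D - (88q_D + (3/2)q_D²). Setting ∂π_D/∂q_D = 0: 167 - 4q_D - (1/2)(q_T) = 0.
Rearranging gives the reaction functions q_T = (134 - (1/2)q_D)/4 and q_D = (167 - (1/2)q_T)/4.
Substituting one into the other gives q_T = 1810/63 and q_D = 38.1587.
Price P = 255 - (1/2)·(602/9) = 1994/9.
Drake's profit: (1994/9)·38.1587 - 88·38.1587 - (3/2)·38.1587² = 2912.1774.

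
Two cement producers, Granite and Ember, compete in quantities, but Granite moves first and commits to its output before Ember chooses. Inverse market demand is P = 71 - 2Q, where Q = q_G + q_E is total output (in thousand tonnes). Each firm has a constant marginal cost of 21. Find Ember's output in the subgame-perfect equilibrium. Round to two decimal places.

6.25

The follower Ember best-responds to any q_G: π_E = (71 - 2Q)q_E - 21q_E.
Follower FOC: 50 - 2q_G - 4q_E = 0, so q_E(q_G) = (50 - 2q_G)/4.
Granite substitutes q_E(q_G) into its own profit: π_G = q_G(71 - 2q_G - (50 - 2q_G)/2) - 21q_G = (46 - q_G)q_G - 21q_G.
The leader's first-order condition 25 - 2q_G = 0 yields q_G = 25/2.
Then q_E = (50 - 2·(25/2))/4 = 25/4.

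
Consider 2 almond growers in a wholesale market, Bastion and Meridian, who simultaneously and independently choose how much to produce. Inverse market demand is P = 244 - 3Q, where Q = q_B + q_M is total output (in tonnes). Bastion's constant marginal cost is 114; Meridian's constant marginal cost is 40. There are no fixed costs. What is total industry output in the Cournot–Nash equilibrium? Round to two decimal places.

Bastion's profit: π_B = (244 - 3Q)q_B - (114q_B). Setting ∂π_B/∂q_B = 0: 130 - 6q_B - 3(q_M) = 0.
Meridian's profit: π_M = (244 - 3Q)q_M - (40q_M). Setting ∂π_M/∂q_M = 0: 204 - 6q_M - 3(q_B) = 0.
Rearranging gives the reaction functions q_B = (130 - 3q_M)/6 and q_M = (204 - 3q_B)/6.
Substituting one into the other gives q_B = 56/9 and q_M = 278/9.
Total output Q = 56/9 + 278/9 = 334/9.

37.11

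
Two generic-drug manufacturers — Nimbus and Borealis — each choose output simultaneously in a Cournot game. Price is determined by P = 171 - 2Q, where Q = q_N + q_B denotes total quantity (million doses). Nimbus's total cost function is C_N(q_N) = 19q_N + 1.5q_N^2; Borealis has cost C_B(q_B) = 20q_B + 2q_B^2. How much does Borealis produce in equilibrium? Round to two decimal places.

Nimbus's profit: π_N = (171 - 2Q)q_N - (19q_N + (3/2)q_N²). Setting ∂π_N/∂q_N = 0: 152 - 7q_N - 2(q_B) = 0.
Borealis's profit: π_B = (171 - 2Q)q_B - (20q_B + 2q_B²). Setting ∂π_B/∂q_B = 0: 151 - 8q_B - 2(q_N) = 0.
So q_N = (152 - 2q_B)/7 and q_B = (151 - 2q_N)/8.
Solving the pair: q_N = 457/26, q_B = 753/52.

14.48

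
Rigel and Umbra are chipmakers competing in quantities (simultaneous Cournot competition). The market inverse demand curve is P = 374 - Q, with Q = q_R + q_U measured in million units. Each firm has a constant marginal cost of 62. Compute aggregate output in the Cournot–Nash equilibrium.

208

Each firm earns π_i = (374 - Q)q_i - 62q_i.
Setting ∂π_i/∂q_i = 0 with rivals' quantities fixed: 312 - 2q_i - q_j = 0.
With identical firms every q_j equals q_i, so q_j = q_i and 312 = 3q_i, giving q_i = 104.
Total output Q = 104 + 104 = 208.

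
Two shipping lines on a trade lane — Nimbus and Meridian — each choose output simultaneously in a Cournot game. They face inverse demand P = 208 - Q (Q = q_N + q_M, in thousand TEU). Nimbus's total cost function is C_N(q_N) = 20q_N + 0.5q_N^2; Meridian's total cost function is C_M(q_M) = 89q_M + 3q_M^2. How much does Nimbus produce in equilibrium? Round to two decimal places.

Nimbus's profit: π_N = (208 - Q)q_N - (20q_N + (1/2)q_N²). Setting ∂π_N/∂q_N = 0: 188 - 3q_N - (q_M) = 0.
Meridian's profit: π_M = (208 - Q)q_M - (89q_M + 3q_M²). Setting ∂π_M/∂q_M = 0: 119 - 8q_M - (q_N) = 0.
So q_N = (188 - q_M)/3 and q_M = (119 - q_N)/8.
Substituting one into the other gives q_N = 1385/23 and q_M = 169/23.

60.22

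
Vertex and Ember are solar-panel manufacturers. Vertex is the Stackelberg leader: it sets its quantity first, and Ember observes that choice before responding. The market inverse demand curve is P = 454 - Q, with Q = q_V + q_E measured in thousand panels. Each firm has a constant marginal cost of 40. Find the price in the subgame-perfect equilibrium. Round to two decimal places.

143.50

Solve by backward induction. Given q_V, the follower Ember maximises π_E = (454 - q_V - q_E)q_E - 40q_E.
Follower FOC: 414 - q_V - 2q_E = 0, so q_E(q_V) = (414 - q_V)/2.
Vertex substitutes q_E(q_V) into its own profit: π_V = q_V(454 - q_V - (414 - q_V)/2) - 40q_V = (247 - (1/2)q_V)q_V - 40q_V.
Leader FOC: 207 - q_V = 0, so q_V = 207.
Then q_E = (414 - 207)/2 = 207/2.
Total output Q = 621/2, so price P = 454 - 621/2 = 287/2.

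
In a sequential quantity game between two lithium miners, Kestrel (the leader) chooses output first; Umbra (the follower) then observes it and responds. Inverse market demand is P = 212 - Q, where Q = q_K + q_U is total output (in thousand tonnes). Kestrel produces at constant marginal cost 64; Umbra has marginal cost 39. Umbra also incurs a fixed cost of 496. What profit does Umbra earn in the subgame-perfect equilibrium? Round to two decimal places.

The follower Umbra best-responds to any q_K: π_U = (212 - Q)q_U - 39q_U.
Setting the follower's marginal profit to zero, 173 - q_K - 2q_U = 0, i.e. q_U = (173 - q_K)/2.
Kestrel substitutes q_U(q_K) into its own profit: π_K = q_K(212 - q_K - (173 - q_K)/2) - 64q_K = (251/2 - (1/2)q_K)q_K - 64q_K.
Maximising: ∂π_K/∂q_K = 123/2 - q_K = 0, giving q_K = 123/2.
Then q_U = (173 - 123/2)/2 = 223/4.
Price P = 212 - 469/4 = 379/4.
Umbra's profit: (379/4 - 39)·(223/4) - 496 = 2612.0625.

2612.06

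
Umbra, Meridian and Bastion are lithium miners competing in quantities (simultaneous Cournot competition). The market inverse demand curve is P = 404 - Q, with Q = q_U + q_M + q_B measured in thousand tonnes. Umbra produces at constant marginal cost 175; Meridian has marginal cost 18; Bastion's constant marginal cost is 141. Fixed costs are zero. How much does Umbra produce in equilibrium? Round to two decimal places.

Umbra's profit: π_U = (404 - Q)q_U - (175q_U). Setting ∂π_U/∂q_U = 0: 229 - 2q_U - (q_M + q_B) = 0.
Meridian's profit: π_M = (404 - Q)q_M - (18q_M). Setting ∂π_M/∂q_M = 0: 386 - 2q_M - (q_U + q_B) = 0.
Bastion's profit: π_B = (404 - Q)q_B - (141q_B). Setting ∂π_B/∂q_B = 0: 263 - 2q_B - (q_U + q_M) = 0.
Adding the 3 conditions: 878 − 2Q − 2Q = 0, i.e. Q = 439/2.
Back-substituting: q_U = (229 − 439/2) = 19/2, q_M = (386 − 439/2) = 333/2, q_B = (263 − 439/2) = 87/2.

9.50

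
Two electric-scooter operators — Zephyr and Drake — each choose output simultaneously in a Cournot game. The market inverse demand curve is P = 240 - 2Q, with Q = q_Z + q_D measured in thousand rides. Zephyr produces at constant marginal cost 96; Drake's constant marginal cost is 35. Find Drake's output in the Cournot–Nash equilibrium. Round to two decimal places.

44.33

Zephyr's profit: π_Z = (240 - 2Q)q_Z - (96q_Z). Setting ∂π_Z/∂q_Z = 0: 144 - 4q_Z - 2(q_D) = 0.
Drake's profit: π_D = (240 - 2Q)q_D - (35q_D). Setting ∂π_D/∂q_D = 0: 205 - 4q_D - 2(q_Z) = 0.
Best responses: q_Z = (144 - 2q_D)/4, q_D = (205 - 2q_Z)/4.
Solving the pair: q_Z = 83/6, q_D = 133/3.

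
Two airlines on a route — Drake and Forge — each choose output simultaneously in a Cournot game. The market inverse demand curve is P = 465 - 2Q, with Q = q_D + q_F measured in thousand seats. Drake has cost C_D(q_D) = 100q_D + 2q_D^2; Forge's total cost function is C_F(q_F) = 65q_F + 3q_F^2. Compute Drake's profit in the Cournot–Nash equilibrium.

5625

Drake's profit: π_D = (465 - 2Q)q_D - (100q_D + 2q_D²). Setting ∂π_D/∂q_D = 0: 365 - 8q_D - 2(q_F) = 0.
Forge's first-order condition: 400 - 10q_F - 2(q_D) = 0.
Rearranging gives the reaction functions q_D = (365 - 2q_F)/8 and q_F = (400 - 2q_D)/10.
Substituting one into the other gives q_D = 75/2 and q_F = 65/2.
Price P = 465 - 2·70 = 325.
Drake's profit: 325·(75/2) - 100·(75/2) - 2(75/2)² = 5625.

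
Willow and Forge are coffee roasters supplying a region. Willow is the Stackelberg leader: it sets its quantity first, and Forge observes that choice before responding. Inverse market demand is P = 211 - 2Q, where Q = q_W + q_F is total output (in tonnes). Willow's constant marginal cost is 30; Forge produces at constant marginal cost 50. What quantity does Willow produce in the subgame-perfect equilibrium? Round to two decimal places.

50.25

The follower Forge best-responds to any q_W: π_F = (211 - 2Q)q_F - 50q_F.
∂π_F/∂q_F = 161 - 2q_W - 4q_F = 0 gives the reaction function q_F = (161 - 2q_W)/4.
Willow substitutes q_F(q_W) into its own profit: π_W = q_W(211 - 2q_W - (161 - 2q_W)/2) - 30q_W = (261/2 - q_W)q_W - 30q_W.
The leader's first-order condition 201/2 - 2q_W = 0 yields q_W = 201/4.
Then q_F = (161 - 2·(201/4))/4 = 121/8.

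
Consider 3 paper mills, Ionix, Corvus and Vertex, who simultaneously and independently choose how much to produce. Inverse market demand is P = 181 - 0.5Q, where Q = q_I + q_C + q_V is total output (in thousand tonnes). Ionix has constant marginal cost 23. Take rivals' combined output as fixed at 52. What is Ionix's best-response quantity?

132

With rivals' combined output fixed at 52, Ionix's profit is π_I = (181 - (1/2)·52 - (1/2)q_I)q_I - (23q_I) = (155 - (1/2)q_I)q_I - (23q_I).
∂π_I/∂q_I = 132 - q_I = 0, so q_I = 132.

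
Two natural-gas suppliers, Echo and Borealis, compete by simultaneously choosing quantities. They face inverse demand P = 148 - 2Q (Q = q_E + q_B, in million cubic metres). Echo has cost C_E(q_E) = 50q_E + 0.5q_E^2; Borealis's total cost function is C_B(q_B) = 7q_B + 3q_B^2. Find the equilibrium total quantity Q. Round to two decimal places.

Echo's profit: π_E = (148 - 2Q)q_E - (50q_E + (1/2)q_E²). Setting ∂π_E/∂q_E = 0: 98 - 5q_E - 2(q_B) = 0.
Borealis's first-order condition: 141 - 10q_B - 2(q_E) = 0.
So q_E = (98 - 2q_B)/5 and q_B = (141 - 2q_E)/10.
Substituting one into the other gives q_E = 349/23 and q_B = 509/46.
Total output Q = 349/23 + 509/46 = 1207/46.

26.24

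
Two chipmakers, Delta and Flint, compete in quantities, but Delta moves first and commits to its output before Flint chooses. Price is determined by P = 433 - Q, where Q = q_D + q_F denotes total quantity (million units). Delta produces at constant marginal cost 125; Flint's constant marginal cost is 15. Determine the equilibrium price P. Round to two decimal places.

174.50

The follower Flint best-responds to any q_D: π_F = (433 - Q)q_F - 15q_F.
∂π_F/∂q_F = 418 - q_D - 2q_F = 0 gives the reaction function q_F = (418 - q_D)/2.
The leader anticipates this reaction. Substituting into P = 433 - Q gives P = 224 - (1/2)q_D, so π_D = (224 - (1/2)q_D)q_D - 125q_D.
The leader's first-order condition 99 - q_D = 0 yields q_D = 99.
Then q_F = (418 - 99)/2 = 319/2.
Total output Q = 517/2, so price P = 433 - 517/2 = 349/2.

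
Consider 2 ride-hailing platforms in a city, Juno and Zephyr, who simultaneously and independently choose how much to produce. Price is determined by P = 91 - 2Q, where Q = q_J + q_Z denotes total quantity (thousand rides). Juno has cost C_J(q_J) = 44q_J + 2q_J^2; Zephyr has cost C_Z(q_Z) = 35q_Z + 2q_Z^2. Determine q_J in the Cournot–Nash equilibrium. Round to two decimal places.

4.40

Juno's profit: π_J = (91 - 2Q)q_J - (44q_J + 2q_J²). Setting ∂π_J/∂q_J = 0: 47 - 8q_J - 2(q_Z) = 0.
Zephyr's profit: π_Z = (91 - 2Q)q_Z - (35q_Z + 2q_Z²). Setting ∂π_Z/∂q_Z = 0: 56 - 8q_Z - 2(q_J) = 0.
So q_J = (47 - 2q_Z)/8 and q_Z = (56 - 2q_J)/8.
Substituting one into the other gives q_J = 22/5 and q_Z = 59/10.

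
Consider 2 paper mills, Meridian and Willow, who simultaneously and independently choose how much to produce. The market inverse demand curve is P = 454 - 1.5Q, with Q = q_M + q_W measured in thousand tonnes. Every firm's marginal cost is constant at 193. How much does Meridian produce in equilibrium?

Each firm earns π_i = (454 - 1.5Q)q_i - 193q_i.
Setting ∂π_i/∂q_i = 0 with rivals' quantities fixed: 261 - 3q_i - (3/2)q_j = 0.
By symmetry each firm produces the same amount; substituting q_j = q_i yields q_i = 261/(9/2) = 58.

58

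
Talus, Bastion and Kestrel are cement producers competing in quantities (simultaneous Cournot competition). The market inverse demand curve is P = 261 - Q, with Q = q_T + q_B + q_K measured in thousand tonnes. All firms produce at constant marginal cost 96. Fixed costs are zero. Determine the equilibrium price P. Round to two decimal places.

Each firm earns π_i = (261 - Q)q_i - 96q_i.
Setting ∂π_i/∂q_i = 0 with rivals' quantities fixed: 165 - 2q_i - Σ_{j≠i} q_j = 0.
By symmetry each firm produces the same amount; substituting Σ_{j≠i} q_j = 2q_i yields q_i = 165/4.
Total output Q = 495/4, so price P = 261 - 495/4 = 549/4.

137.25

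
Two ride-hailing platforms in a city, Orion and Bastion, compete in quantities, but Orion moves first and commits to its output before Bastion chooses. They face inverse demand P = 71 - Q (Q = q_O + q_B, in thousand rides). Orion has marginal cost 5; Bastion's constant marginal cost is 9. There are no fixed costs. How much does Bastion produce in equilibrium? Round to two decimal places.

The follower Bastion best-responds to any q_O: π_B = (71 - Q)q_B - 9q_B.
∂π_B/∂q_B = 62 - q_O - 2q_B = 0 gives the reaction function q_B = (62 - q_O)/2.
Orion substitutes q_B(q_O) into its own profit: π_O = q_O(71 - q_O - (62 - q_O)/2) - 5q_O = (40 - (1/2)q_O)q_O - 5q_O.
The leader's first-order condition 35 - q_O = 0 yields q_O = 35.
Then q_B = (62 - 35)/2 = 27/2.

13.50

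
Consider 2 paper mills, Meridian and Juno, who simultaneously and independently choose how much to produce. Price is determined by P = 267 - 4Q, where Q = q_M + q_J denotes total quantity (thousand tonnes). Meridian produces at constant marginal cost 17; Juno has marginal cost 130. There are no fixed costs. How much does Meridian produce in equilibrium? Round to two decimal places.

30.25

Meridian's profit: π_M = (267 - 4Q)q_M - (17q_M). Setting ∂π_M/∂q_M = 0: 250 - 8q_M - 4(q_J) = 0.
Juno's profit: π_J = (267 - 4Q)q_J - (130q_J). Setting ∂π_J/∂q_J = 0: 137 - 8q_J - 4(q_M) = 0.
So q_M = (250 - 4q_J)/8 and q_J = (137 - 4q_M)/8.
Solving the pair: q_M = 121/4, q_J = 2.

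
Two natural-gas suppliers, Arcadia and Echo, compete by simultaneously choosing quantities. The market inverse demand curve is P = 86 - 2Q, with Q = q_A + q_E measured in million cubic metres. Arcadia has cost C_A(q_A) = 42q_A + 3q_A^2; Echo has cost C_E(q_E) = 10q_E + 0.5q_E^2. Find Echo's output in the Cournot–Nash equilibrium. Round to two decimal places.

14.61

Arcadia's profit: π_A = (86 - 2Q)q_A - (42q_A + 3q_A²). Setting ∂π_A/∂q_A = 0: 44 - 10q_A - 2(q_E) = 0.
Echo's profit: π_E = (86 - 2Q)q_E - (10q_E + (1/2)q_E²). Setting ∂π_E/∂q_E = 0: 76 - 5q_E - 2(q_A) = 0.
Rearranging gives the reaction functions q_A = (44 - 2q_E)/10 and q_E = (76 - 2q_A)/5.
Solving the pair: q_A = 34/23, q_E = 336/23.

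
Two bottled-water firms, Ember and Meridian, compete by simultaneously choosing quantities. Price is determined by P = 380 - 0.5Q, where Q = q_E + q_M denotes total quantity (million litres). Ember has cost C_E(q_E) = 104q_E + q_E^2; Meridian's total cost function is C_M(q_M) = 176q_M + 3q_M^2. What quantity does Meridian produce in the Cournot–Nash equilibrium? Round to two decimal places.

22.84

Ember's profit: π_E = (380 - 0.5Q)q_E - (104q_E + q_E²). Setting ∂π_E/∂q_E = 0: 276 - 3q_E - (1/2)(q_M) = 0.
Meridian's first-order condition: 204 - 7q_M - (1/2)(q_E) = 0.
Rearranging gives the reaction functions q_E = (276 - (1/2)q_M)/3 and q_M = (204 - (1/2)q_E)/7.
Substituting one into the other gives q_E = 88.1928 and q_M = 1896/83.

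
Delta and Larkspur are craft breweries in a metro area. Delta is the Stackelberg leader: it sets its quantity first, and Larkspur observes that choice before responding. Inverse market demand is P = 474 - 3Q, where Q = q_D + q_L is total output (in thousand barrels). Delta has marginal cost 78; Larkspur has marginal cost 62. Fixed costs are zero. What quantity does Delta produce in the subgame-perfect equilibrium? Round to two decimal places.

The follower Larkspur best-responds to any q_D: π_L = (474 - 3Q)q_L - 62q_L.
Setting the follower's marginal profit to zero, 412 - 3q_D - 6q_L = 0, i.e. q_L = (412 - 3q_D)/6.
Delta substitutes q_L(q_D) into its own profit: π_D = q_D(474 - 3q_D - (412 - 3q_D)/2) - 78q_D = (268 - (3/2)q_D)q_D - 78q_D.
Maximising: ∂π_D/∂q_D = 190 - 3q_D = 0, giving q_D = 190/3.
Then q_L = (412 - 3·(190/3))/6 = 37.

63.33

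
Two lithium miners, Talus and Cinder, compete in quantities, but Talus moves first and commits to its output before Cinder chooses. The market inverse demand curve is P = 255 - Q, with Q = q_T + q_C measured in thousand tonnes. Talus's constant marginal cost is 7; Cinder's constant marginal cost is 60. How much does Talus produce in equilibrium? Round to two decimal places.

Solve by backward induction. Given q_T, the follower Cinder maximises π_C = (255 - q_T - q_C)q_C - 60q_C.
∂π_C/∂q_C = 195 - q_T - 2q_C = 0 gives the reaction function q_C = (195 - q_T)/2.
Talus substitutes q_C(q_T) into its own profit: π_T = q_T(255 - q_T - (195 - q_T)/2) - 7q_T = (315/2 - (1/2)q_T)q_T - 7q_T.
The leader's first-order condition 301/2 - q_T = 0 yields q_T = 301/2.
Then q_C = (195 - 301/2)/2 = 89/4.

150.50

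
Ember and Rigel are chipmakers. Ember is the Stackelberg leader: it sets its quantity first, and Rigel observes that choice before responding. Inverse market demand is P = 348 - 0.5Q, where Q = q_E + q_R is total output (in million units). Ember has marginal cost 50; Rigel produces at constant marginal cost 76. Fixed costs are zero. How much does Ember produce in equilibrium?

324

Solve by backward induction. Given q_E, the follower Rigel maximises π_R = (348 - (1/2)q_E - (1/2)q_R)q_R - 76q_R.
Follower FOC: 272 - (1/2)q_E - q_R = 0, so q_R(q_E) = (272 - (1/2)q_E).
Ember substitutes q_R(q_E) into its own profit: π_E = q_E(348 - (1/2)q_E - (272 - (1/2)q_E)/2) - 50q_E = (212 - (1/4)q_E)q_E - 50q_E.
Leader FOC: 162 - (1/2)q_E = 0, so q_E = 324.
Then q_R = (272 - (1/2)·324) = 110.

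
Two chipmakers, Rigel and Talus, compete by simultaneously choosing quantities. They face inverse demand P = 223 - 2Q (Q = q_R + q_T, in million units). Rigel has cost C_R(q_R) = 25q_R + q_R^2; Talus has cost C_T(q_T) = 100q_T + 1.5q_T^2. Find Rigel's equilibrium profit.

2700

Rigel's profit: π_R = (223 - 2Q)q_R - (25q_R + q_R²). Setting ∂π_R/∂q_R = 0: 198 - 6q_R - 2(q_T) = 0.
Talus's first-order condition: 123 - 7q_T - 2(q_R) = 0.
Best responses: q_R = (198 - 2q_T)/6, q_T = (123 - 2q_R)/7.
Solving the pair: q_R = 30, q_T = 9.
Price P = 223 - 2·39 = 145.
Rigel's profit: 145·30 - 25·30 - 30² = 2700.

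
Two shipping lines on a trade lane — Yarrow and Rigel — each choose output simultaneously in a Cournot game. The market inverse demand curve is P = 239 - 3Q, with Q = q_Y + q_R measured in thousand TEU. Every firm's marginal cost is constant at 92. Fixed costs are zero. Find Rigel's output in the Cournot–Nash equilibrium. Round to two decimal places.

Each firm earns π_i = (239 - 3Q)q_i - 92q_i.
Setting ∂π_i/∂q_i = 0 with rivals' quantities fixed: 147 - 6q_i - 3q_j = 0.
By symmetry each firm produces the same amount; substituting q_j = q_i yields q_i = 147/9 = 49/3.

16.33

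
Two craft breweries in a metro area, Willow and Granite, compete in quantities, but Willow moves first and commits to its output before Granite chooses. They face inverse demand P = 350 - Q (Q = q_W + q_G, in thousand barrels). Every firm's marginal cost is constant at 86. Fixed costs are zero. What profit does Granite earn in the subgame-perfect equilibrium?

4356

Solve by backward induction. Given q_W, the follower Granite maximises π_G = (350 - q_W - q_G)q_G - 86q_G.
Setting the follower's marginal profit to zero, 264 - q_W - 2q_G = 0, i.e. q_G = (264 - q_W)/2.
Willow substitutes q_G(q_W) into its own profit: π_W = q_W(350 - q_W - (264 - q_W)/2) - 86q_W = (218 - (1/2)q_W)q_W - 86q_W.
The leader's first-order condition 132 - q_W = 0 yields q_W = 132.
Then q_G = (264 - 132)/2 = 66.
Price P = 350 - 198 = 152.
Granite's profit: (152 - 86)·66 = 4356.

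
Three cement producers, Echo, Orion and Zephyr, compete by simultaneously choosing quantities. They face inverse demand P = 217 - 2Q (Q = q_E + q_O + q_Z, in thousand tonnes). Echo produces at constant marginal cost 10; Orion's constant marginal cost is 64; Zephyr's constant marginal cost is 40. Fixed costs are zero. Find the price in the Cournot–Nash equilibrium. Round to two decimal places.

Echo's profit: π_E = (217 - 2Q)q_E - (10q_E). Setting ∂π_E/∂q_E = 0: 207 - 4q_E - 2(q_O + q_Z) = 0.
Orion's profit: π_O = (217 - 2Q)q_O - (64q_O). Setting ∂π_O/∂q_O = 0: 153 - 4q_O - 2(q_E + q_Z) = 0.
Zephyr's first-order condition: 177 - 4q_Z - 2(q_E + q_O) = 0.
Adding the 3 conditions: 537 − 4Q − 4Q = 0, i.e. Q = 537/8.
Back-substituting: q_E = (207 − 537/4)/2 = 291/8, q_O = (153 − 537/4)/2 = 75/8, q_Z = (177 − 537/4)/2 = 171/8.
Total output Q = 537/8, so price P = 217 - 2·(537/8) = 331/4.

82.75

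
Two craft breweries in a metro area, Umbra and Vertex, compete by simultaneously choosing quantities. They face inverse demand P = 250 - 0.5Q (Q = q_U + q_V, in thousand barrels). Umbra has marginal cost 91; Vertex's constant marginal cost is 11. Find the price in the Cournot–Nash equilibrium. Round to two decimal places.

Umbra's profit: π_U = (250 - 0.5Q)q_U - (91q_U). Setting ∂π_U/∂q_U = 0: 159 - q_U - (1/2)(q_V) = 0.
Vertex's profit: π_V = (250 - 0.5Q)q_V - (11q_V). Setting ∂π_V/∂q_V = 0: 239 - q_V - (1/2)(q_U) = 0.
Best responses: q_U = (159 - (1/2)q_V), q_V = (239 - (1/2)q_U).
Solving the pair: q_U = 158/3, q_V = 638/3.
Total output Q = 796/3, so price P = 250 - (1/2)·(796/3) = 352/3.

117.33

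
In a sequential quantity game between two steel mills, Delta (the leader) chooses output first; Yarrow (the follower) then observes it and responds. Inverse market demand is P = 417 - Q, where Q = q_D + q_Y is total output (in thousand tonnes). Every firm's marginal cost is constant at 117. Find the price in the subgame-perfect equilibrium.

192

The follower Yarrow best-responds to any q_D: π_Y = (417 - Q)q_Y - 117q_Y.
Follower FOC: 300 - q_D - 2q_Y = 0, so q_Y(q_D) = (300 - q_D)/2.
The leader anticipates this reaction. Substituting into P = 417 - Q gives P = 267 - (1/2)q_D, so π_D = (267 - (1/2)q_D)q_D - 117q_D.
Leader FOC: 150 - q_D = 0, so q_D = 150.
Then q_Y = (300 - 150)/2 = 75.
Total output Q = 225, so price P = 417 - 225 = 192.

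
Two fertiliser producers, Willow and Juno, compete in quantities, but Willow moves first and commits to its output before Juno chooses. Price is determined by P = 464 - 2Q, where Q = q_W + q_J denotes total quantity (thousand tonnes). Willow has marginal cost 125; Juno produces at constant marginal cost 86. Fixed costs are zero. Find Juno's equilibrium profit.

6498

Solve by backward induction. Given q_W, the follower Juno maximises π_J = (464 - 2q_W - 2q_J)q_J - 86q_J.
Setting the follower's marginal profit to zero, 378 - 2q_W - 4q_J = 0, i.e. q_J = (378 - 2q_W)/4.
Willow substitutes q_J(q_W) into its own profit: π_W = q_W(464 - 2q_W - (378 - 2q_W)/2) - 125q_W = (275 - q_W)q_W - 125q_W.
The leader's first-order condition 150 - 2q_W = 0 yields q_W = 75.
Then q_J = (378 - 2·75)/4 = 57.
Price P = 464 - 2·132 = 200.
Juno's profit: (200 - 86)·57 = 6498.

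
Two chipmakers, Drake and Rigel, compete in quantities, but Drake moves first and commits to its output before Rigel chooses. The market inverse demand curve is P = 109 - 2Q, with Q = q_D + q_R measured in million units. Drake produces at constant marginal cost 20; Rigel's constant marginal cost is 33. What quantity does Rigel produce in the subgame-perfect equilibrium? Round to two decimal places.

Solve by backward induction. Given q_D, the follower Rigel maximises π_R = (109 - 2q_D - 2q_R)q_R - 33q_R.
∂π_R/∂q_R = 76 - 2q_D - 4q_R = 0 gives the reaction function q_R = (76 - 2q_D)/4.
Drake substitutes q_R(q_D) into its own profit: π_D = q_D(109 - 2q_D - (76 - 2q_D)/2) - 20q_D = (71 - q_D)q_D - 20q_D.
Leader FOC: 51 - 2q_D = 0, so q_D = 51/2.
Then q_R = (76 - 2·(51/2))/4 = 25/4.

6.25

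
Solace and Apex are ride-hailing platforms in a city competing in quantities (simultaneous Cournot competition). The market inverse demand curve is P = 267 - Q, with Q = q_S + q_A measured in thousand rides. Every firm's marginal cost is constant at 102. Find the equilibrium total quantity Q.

A representative firm's profit is π_i = q_i(267 - Q) - 102q_i.
Setting ∂π_i/∂q_i = 0 with rivals' quantities fixed: 165 - 2q_i - q_j = 0.
By symmetry each firm produces the same amount; substituting q_j = q_i yields q_i = 165/3 = 55.
Total output Q = 55 + 55 = 110.

110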